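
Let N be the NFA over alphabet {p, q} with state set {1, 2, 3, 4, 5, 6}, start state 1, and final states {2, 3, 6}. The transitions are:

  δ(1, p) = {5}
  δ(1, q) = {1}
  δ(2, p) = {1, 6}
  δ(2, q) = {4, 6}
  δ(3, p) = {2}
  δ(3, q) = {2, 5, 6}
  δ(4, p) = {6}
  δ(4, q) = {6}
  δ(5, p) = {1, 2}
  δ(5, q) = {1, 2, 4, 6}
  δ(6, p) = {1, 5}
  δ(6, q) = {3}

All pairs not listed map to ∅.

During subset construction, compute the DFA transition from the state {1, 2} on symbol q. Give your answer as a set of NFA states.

{1, 4, 6}

δ(1,q) = {1}; δ(2,q) = {4, 6}.
Union: {1, 4, 6}.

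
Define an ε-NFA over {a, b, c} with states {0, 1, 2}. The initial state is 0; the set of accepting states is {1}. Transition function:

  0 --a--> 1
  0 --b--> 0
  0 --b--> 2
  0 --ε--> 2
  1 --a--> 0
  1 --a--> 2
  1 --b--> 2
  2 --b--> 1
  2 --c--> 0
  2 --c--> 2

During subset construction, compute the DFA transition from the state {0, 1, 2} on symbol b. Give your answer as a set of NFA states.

δ(0,b) = {0, 2}; δ(1,b) = {2}; δ(2,b) = {1}.
Union: {0, 1, 2}.

{0, 1, 2}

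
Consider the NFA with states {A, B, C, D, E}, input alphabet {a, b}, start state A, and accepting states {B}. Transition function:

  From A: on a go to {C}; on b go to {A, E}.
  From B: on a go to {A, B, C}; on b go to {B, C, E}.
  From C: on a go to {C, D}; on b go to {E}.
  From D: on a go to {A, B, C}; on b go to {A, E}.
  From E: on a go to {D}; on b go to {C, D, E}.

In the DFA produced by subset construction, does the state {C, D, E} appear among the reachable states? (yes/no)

Start state of the DFA: {A}.
{A} --a--> {C}  [new]
{A} --b--> {A, E}  [new]
{C} --a--> {C, D}  [new]
{C} --b--> {E}  [new]
{A, E} --a--> {C, D}  [seen]
{A, E} --b--> {A, C, D, E}  [new]
{C, D} --a--> {A, B, C, D}  [new]
{C, D} --b--> {A, E}  [seen]
{E} --a--> {D}  [new]
{E} --b--> {C, D, E}  [new]
{A, C, D, E} --a--> {A, B, C, D}  [seen]
{A, C, D, E} --b--> {A, C, D, E}  [seen]
{A, B, C, D} --a--> {A, B, C, D}  [seen]
{A, B, C, D} --b--> {A, B, C, E}  [new]
{D} --a--> {A, B, C}  [new]
{D} --b--> {A, E}  [seen]
{C, D, E} --a--> {A, B, C, D}  [seen]
{C, D, E} --b--> {A, C, D, E}  [seen]
{A, B, C, E} --a--> {A, B, C, D}  [seen]
{A, B, C, E} --b--> {A, B, C, D, E}  [new]
{A, B, C} --a--> {A, B, C, D}  [seen]
{A, B, C} --b--> {A, B, C, E}  [seen]
{A, B, C, D, E} --a--> {A, B, C, D}  [seen]
{A, B, C, D, E} --b--> {A, B, C, D, E}  [seen]
Reachable DFA states: {A}, {C}, {A, E}, {C, D}, {E}, {A, C, D, E}, {A, B, C, D}, {D}, {C, D, E}, {A, B, C, E}, {A, B, C}, {A, B, C, D, E}.
{C, D, E} is among them.

yes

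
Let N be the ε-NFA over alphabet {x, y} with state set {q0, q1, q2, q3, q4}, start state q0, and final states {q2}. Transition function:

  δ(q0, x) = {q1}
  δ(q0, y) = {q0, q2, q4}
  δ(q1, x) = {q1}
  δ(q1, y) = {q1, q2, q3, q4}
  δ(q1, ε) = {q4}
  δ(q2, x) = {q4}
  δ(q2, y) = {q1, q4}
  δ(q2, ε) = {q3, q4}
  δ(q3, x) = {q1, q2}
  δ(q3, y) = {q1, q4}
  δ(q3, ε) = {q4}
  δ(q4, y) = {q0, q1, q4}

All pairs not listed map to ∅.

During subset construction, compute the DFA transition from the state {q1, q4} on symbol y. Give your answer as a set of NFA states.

{q0, q1, q2, q3, q4}

δ(q1,y) = {q1, q2, q3, q4}; δ(q4,y) = {q0, q1, q4}.
Union: {q0, q1, q2, q3, q4}.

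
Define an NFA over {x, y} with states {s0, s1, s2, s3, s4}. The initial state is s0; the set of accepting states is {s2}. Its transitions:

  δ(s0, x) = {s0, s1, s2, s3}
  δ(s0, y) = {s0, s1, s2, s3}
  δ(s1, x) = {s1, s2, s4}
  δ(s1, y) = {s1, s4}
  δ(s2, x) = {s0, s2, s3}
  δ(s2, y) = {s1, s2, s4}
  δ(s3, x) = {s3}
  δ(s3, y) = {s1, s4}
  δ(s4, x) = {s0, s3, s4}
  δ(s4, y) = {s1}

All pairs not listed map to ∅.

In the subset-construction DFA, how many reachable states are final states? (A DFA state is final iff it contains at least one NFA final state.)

Start state of the DFA: {s0}.
{s0} --x--> {s0, s1, s2, s3}  [new]
{s0} --y--> {s0, s1, s2, s3}  [seen]
{s0, s1, s2, s3} --x--> {s0, s1, s2, s3, s4}  [new]
{s0, s1, s2, s3} --y--> {s0, s1, s2, s3, s4}  [seen]
{s0, s1, s2, s3, s4} --x--> {s0, s1, s2, s3, s4}  [seen]
{s0, s1, s2, s3, s4} --y--> {s0, s1, s2, s3, s4}  [seen]
Reachable DFA states: {s0}, {s0, s1, s2, s3}, {s0, s1, s2, s3, s4}.
Accepting DFA states (contain an NFA accepting state): {s0, s1, s2, s3}, {s0, s1, s2, s3, s4}.

2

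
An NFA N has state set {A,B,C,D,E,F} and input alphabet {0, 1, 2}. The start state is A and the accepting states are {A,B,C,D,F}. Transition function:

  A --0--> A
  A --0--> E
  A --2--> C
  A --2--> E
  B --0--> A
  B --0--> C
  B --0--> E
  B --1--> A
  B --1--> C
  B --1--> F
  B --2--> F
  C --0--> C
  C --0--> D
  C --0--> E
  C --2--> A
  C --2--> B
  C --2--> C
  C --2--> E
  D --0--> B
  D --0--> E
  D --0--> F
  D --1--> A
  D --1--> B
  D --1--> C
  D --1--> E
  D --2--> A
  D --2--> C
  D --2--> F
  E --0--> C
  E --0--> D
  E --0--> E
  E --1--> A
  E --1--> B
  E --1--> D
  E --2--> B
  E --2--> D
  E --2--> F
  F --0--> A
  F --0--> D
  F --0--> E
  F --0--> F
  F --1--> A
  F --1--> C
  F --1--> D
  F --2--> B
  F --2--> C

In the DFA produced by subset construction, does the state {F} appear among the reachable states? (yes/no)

no

Start state of the DFA: {A}.
{A} --0--> {A,E}  [new]
{A} --1--> ∅  [new]
{A} --2--> {C,E}  [new]
{A,E} --0--> {A,C,D,E}  [new]
{A,E} --1--> {A,B,D}  [new]
{A,E} --2--> {B,C,D,E,F}  [new]
∅ --0--> ∅  [seen]
∅ --1--> ∅  [seen]
∅ --2--> ∅  [seen]
{C,E} --0--> {C,D,E}  [new]
{C,E} --1--> {A,B,D}  [seen]
{C,E} --2--> {A,B,C,D,E,F}  [new]
{A,C,D,E} --0--> {A,B,C,D,E,F}  [seen]
{A,C,D,E} --1--> {A,B,C,D,E}  [new]
{A,C,D,E} --2--> {A,B,C,D,E,F}  [seen]
{A,B,D} --0--> {A,B,C,E,F}  [new]
{A,B,D} --1--> {A,B,C,E,F}  [seen]
{A,B,D} --2--> {A,C,E,F}  [new]
{B,C,D,E,F} --0--> {A,B,C,D,E,F}  [seen]
{B,C,D,E,F} --1--> {A,B,C,D,E,F}  [seen]
{B,C,D,E,F} --2--> {A,B,C,D,E,F}  [seen]
{C,D,E} --0--> {B,C,D,E,F}  [seen]
{C,D,E} --1--> {A,B,C,D,E}  [seen]
{C,D,E} --2--> {A,B,C,D,E,F}  [seen]
{A,B,C,D,E,F} --0--> {A,B,C,D,E,F}  [seen]
{A,B,C,D,E,F} --1--> {A,B,C,D,E,F}  [seen]
{A,B,C,D,E,F} --2--> {A,B,C,D,E,F}  [seen]
{A,B,C,D,E} --0--> {A,B,C,D,E,F}  [seen]
{A,B,C,D,E} --1--> {A,B,C,D,E,F}  [seen]
{A,B,C,D,E} --2--> {A,B,C,D,E,F}  [seen]
{A,B,C,E,F} --0--> {A,C,D,E,F}  [new]
{A,B,C,E,F} --1--> {A,B,C,D,F}  [new]
{A,B,C,E,F} --2--> {A,B,C,D,E,F}  [seen]
{A,C,E,F} --0--> {A,C,D,E,F}  [seen]
{A,C,E,F} --1--> {A,B,C,D}  [new]
{A,C,E,F} --2--> {A,B,C,D,E,F}  [seen]
{A,C,D,E,F} --0--> {A,B,C,D,E,F}  [seen]
{A,C,D,E,F} --1--> {A,B,C,D,E}  [seen]
{A,C,D,E,F} --2--> {A,B,C,D,E,F}  [seen]
{A,B,C,D,F} --0--> {A,B,C,D,E,F}  [seen]
{A,B,C,D,F} --1--> {A,B,C,D,E,F}  [seen]
{A,B,C,D,F} --2--> {A,B,C,E,F}  [seen]
{A,B,C,D} --0--> {A,B,C,D,E,F}  [seen]
{A,B,C,D} --1--> {A,B,C,E,F}  [seen]
{A,B,C,D} --2--> {A,B,C,E,F}  [seen]
Reachable DFA states: {A}, {A,E}, ∅, {C,E}, {A,C,D,E}, {A,B,D}, {B,C,D,E,F}, {C,D,E}, {A,B,C,D,E,F}, {A,B,C,D,E}, {A,B,C,E,F}, {A,C,E,F}, {A,C,D,E,F}, {A,B,C,D,F}, {A,B,C,D}.
{F} is not among them.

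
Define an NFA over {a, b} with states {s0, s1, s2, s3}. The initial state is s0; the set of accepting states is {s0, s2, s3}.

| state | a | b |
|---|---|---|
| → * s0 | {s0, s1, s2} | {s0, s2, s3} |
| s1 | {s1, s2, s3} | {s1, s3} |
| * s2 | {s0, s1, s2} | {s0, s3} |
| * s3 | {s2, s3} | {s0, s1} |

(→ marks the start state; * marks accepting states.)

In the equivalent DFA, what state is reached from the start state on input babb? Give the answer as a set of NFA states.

Start: {s0}.
δ(s0,b) = {s0, s2, s3}.
Union: {s0, s2, s3}.
After b: {s0, s2, s3}.
δ(s0,a) = {s0, s1, s2}; δ(s2,a) = {s0, s1, s2}; δ(s3,a) = {s2, s3}.
Union: {s0, s1, s2, s3}.
After a: {s0, s1, s2, s3}.
δ(s0,b) = {s0, s2, s3}; δ(s1,b) = {s1, s3}; δ(s2,b) = {s0, s3}; δ(s3,b) = {s0, s1}.
Union: {s0, s1, s2, s3}.
After b: {s0, s1, s2, s3}.
δ(s0,b) = {s0, s2, s3}; δ(s1,b) = {s1, s3}; δ(s2,b) = {s0, s3}; δ(s3,b) = {s0, s1}.
Union: {s0, s1, s2, s3}.
After b: {s0, s1, s2, s3}.

{s0, s1, s2, s3}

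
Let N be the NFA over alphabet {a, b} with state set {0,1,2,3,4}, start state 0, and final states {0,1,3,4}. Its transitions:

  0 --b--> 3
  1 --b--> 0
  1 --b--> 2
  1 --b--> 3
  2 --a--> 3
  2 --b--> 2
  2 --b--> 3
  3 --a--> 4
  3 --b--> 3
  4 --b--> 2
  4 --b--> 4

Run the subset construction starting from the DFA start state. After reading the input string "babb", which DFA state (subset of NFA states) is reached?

{2,3,4}

Start: {0}.
δ(0,b) = {3}.
Union: {3}.
After b: {3}.
δ(3,a) = {4}.
Union: {4}.
After a: {4}.
δ(4,b) = {2,4}.
Union: {2,4}.
After b: {2,4}.
δ(2,b) = {2,3}; δ(4,b) = {2,4}.
Union: {2,3,4}.
After b: {2,3,4}.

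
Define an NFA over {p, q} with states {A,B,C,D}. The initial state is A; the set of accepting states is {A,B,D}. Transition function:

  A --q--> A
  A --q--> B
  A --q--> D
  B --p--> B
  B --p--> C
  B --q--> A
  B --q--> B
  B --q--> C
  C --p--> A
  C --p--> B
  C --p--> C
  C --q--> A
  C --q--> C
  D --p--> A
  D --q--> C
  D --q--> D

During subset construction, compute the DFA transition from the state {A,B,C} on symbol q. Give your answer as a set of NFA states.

{A,B,C,D}

δ(A,q) = {A,B,D}; δ(B,q) = {A,B,C}; δ(C,q) = {A,C}.
Union: {A,B,C,D}.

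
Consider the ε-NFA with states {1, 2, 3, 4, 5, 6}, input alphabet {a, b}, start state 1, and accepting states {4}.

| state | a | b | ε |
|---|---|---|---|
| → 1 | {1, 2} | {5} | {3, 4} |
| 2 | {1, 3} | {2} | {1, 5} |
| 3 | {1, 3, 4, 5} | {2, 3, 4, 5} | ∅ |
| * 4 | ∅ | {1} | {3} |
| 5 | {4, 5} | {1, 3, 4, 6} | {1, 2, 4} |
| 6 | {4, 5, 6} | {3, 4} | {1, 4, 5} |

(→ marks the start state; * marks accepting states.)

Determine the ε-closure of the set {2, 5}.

{1, 2, 3, 4, 5}

Begin with {2, 5}.
2 →ε {1, 5}; add 1.
1 →ε {3, 4}; add 3, 4.
ε-closure = {1, 2, 3, 4, 5}.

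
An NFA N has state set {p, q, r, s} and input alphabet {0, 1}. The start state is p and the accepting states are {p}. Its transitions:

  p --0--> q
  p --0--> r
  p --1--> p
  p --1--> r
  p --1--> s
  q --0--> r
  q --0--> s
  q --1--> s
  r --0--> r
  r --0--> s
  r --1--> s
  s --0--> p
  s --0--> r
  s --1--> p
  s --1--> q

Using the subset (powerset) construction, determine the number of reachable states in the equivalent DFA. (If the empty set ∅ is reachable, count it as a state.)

Start state of the DFA: {p}.
{p} --0--> {q, r}  [new]
{p} --1--> {p, r, s}  [new]
{q, r} --0--> {r, s}  [new]
{q, r} --1--> {s}  [new]
{p, r, s} --0--> {p, q, r, s}  [new]
{p, r, s} --1--> {p, q, r, s}  [seen]
{r, s} --0--> {p, r, s}  [seen]
{r, s} --1--> {p, q, s}  [new]
{s} --0--> {p, r}  [new]
{s} --1--> {p, q}  [new]
{p, q, r, s} --0--> {p, q, r, s}  [seen]
{p, q, r, s} --1--> {p, q, r, s}  [seen]
{p, q, s} --0--> {p, q, r, s}  [seen]
{p, q, s} --1--> {p, q, r, s}  [seen]
{p, r} --0--> {q, r, s}  [new]
{p, r} --1--> {p, r, s}  [seen]
{p, q} --0--> {q, r, s}  [seen]
{p, q} --1--> {p, r, s}  [seen]
{q, r, s} --0--> {p, r, s}  [seen]
{q, r, s} --1--> {p, q, s}  [seen]
Reachable DFA states: {p}, {q, r}, {p, r, s}, {r, s}, {s}, {p, q, r, s}, {p, q, s}, {p, r}, {p, q}, {q, r, s}.

10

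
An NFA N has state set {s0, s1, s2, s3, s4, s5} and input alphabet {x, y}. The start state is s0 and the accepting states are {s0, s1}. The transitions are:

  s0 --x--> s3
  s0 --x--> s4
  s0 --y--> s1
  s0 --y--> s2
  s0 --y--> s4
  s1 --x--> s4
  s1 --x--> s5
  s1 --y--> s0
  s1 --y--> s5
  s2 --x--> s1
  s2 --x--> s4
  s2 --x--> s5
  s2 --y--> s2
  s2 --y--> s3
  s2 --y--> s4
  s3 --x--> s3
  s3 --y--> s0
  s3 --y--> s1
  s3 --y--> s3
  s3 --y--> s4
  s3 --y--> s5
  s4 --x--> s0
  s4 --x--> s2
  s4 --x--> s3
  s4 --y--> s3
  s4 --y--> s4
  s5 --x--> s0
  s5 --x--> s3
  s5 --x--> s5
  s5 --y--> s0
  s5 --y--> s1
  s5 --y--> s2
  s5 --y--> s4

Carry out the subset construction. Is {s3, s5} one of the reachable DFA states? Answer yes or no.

no

Start state of the DFA: {s0}.
{s0} --x--> {s3, s4}  [new]
{s0} --y--> {s1, s2, s4}  [new]
{s3, s4} --x--> {s0, s2, s3}  [new]
{s3, s4} --y--> {s0, s1, s3, s4, s5}  [new]
{s1, s2, s4} --x--> {s0, s1, s2, s3, s4, s5}  [new]
{s1, s2, s4} --y--> {s0, s2, s3, s4, s5}  [new]
{s0, s2, s3} --x--> {s1, s3, s4, s5}  [new]
{s0, s2, s3} --y--> {s0, s1, s2, s3, s4, s5}  [seen]
{s0, s1, s3, s4, s5} --x--> {s0, s2, s3, s4, s5}  [seen]
{s0, s1, s3, s4, s5} --y--> {s0, s1, s2, s3, s4, s5}  [seen]
{s0, s1, s2, s3, s4, s5} --x--> {s0, s1, s2, s3, s4, s5}  [seen]
{s0, s1, s2, s3, s4, s5} --y--> {s0, s1, s2, s3, s4, s5}  [seen]
{s0, s2, s3, s4, s5} --x--> {s0, s1, s2, s3, s4, s5}  [seen]
{s0, s2, s3, s4, s5} --y--> {s0, s1, s2, s3, s4, s5}  [seen]
{s1, s3, s4, s5} --x--> {s0, s2, s3, s4, s5}  [seen]
{s1, s3, s4, s5} --y--> {s0, s1, s2, s3, s4, s5}  [seen]
Reachable DFA states: {s0}, {s3, s4}, {s1, s2, s4}, {s0, s2, s3}, {s0, s1, s3, s4, s5}, {s0, s1, s2, s3, s4, s5}, {s0, s2, s3, s4, s5}, {s1, s3, s4, s5}.
{s3, s5} is not among them.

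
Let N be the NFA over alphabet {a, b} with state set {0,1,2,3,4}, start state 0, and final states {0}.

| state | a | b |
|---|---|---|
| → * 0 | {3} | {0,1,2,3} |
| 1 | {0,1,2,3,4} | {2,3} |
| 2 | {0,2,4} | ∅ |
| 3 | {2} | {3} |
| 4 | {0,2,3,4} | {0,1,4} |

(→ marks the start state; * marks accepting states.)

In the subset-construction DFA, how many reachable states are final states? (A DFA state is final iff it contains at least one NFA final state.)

Start state of the DFA: {0}.
{0} --a--> {3}  [new]
{0} --b--> {0,1,2,3}  [new]
{3} --a--> {2}  [new]
{3} --b--> {3}  [seen]
{0,1,2,3} --a--> {0,1,2,3,4}  [new]
{0,1,2,3} --b--> {0,1,2,3}  [seen]
{2} --a--> {0,2,4}  [new]
{2} --b--> ∅  [new]
{0,1,2,3,4} --a--> {0,1,2,3,4}  [seen]
{0,1,2,3,4} --b--> {0,1,2,3,4}  [seen]
{0,2,4} --a--> {0,2,3,4}  [new]
{0,2,4} --b--> {0,1,2,3,4}  [seen]
∅ --a--> ∅  [seen]
∅ --b--> ∅  [seen]
{0,2,3,4} --a--> {0,2,3,4}  [seen]
{0,2,3,4} --b--> {0,1,2,3,4}  [seen]
Reachable DFA states: {0}, {3}, {0,1,2,3}, {2}, {0,1,2,3,4}, {0,2,4}, ∅, {0,2,3,4}.
Accepting DFA states (contain an NFA accepting state): {0}, {0,1,2,3}, {0,1,2,3,4}, {0,2,4}, {0,2,3,4}.

5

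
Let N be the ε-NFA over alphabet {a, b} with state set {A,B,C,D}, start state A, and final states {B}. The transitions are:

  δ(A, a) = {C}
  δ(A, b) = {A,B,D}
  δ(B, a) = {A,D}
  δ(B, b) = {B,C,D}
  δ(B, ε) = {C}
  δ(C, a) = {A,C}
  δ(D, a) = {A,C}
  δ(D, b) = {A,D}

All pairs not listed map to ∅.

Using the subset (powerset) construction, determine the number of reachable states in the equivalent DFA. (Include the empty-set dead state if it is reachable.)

Start state of the DFA: {A} (ε-closure of the NFA start).
{A} --a--> {C}  [new]
{A} --b--> {A,B,C,D}  [new]
{C} --a--> {A,C}  [new]
{C} --b--> ∅  [new]
{A,B,C,D} --a--> {A,C,D}  [new]
{A,B,C,D} --b--> {A,B,C,D}  [seen]
{A,C} --a--> {A,C}  [seen]
{A,C} --b--> {A,B,C,D}  [seen]
∅ --a--> ∅  [seen]
∅ --b--> ∅  [seen]
{A,C,D} --a--> {A,C}  [seen]
{A,C,D} --b--> {A,B,C,D}  [seen]
Reachable DFA states: {A}, {C}, {A,B,C,D}, {A,C}, ∅, {A,C,D}.

6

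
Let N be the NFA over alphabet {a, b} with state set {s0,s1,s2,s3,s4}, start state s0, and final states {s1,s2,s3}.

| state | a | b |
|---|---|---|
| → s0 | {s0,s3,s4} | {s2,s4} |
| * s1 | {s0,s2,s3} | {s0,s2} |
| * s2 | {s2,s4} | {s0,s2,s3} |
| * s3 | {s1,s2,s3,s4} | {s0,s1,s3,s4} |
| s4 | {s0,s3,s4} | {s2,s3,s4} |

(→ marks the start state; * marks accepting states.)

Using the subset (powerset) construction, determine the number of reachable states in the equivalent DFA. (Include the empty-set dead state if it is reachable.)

Start state of the DFA: {s0}.
{s0} --a--> {s0,s3,s4}  [new]
{s0} --b--> {s2,s4}  [new]
{s0,s3,s4} --a--> {s0,s1,s2,s3,s4}  [new]
{s0,s3,s4} --b--> {s0,s1,s2,s3,s4}  [seen]
{s2,s4} --a--> {s0,s2,s3,s4}  [new]
{s2,s4} --b--> {s0,s2,s3,s4}  [seen]
{s0,s1,s2,s3,s4} --a--> {s0,s1,s2,s3,s4}  [seen]
{s0,s1,s2,s3,s4} --b--> {s0,s1,s2,s3,s4}  [seen]
{s0,s2,s3,s4} --a--> {s0,s1,s2,s3,s4}  [seen]
{s0,s2,s3,s4} --b--> {s0,s1,s2,s3,s4}  [seen]
Reachable DFA states: {s0}, {s0,s3,s4}, {s2,s4}, {s0,s1,s2,s3,s4}, {s0,s2,s3,s4}.

5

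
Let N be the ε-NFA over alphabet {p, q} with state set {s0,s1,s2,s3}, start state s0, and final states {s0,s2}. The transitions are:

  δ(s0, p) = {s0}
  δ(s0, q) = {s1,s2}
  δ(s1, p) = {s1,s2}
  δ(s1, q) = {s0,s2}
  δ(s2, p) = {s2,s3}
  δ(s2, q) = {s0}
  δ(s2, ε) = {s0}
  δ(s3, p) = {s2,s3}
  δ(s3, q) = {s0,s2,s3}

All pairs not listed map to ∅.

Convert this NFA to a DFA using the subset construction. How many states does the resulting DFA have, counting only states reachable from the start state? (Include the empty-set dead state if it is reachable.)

3

Start state of the DFA: {s0} (ε-closure of the NFA start).
{s0} --p--> {s0}  [seen]
{s0} --q--> {s0,s1,s2}  [new]
{s0,s1,s2} --p--> {s0,s1,s2,s3}  [new]
{s0,s1,s2} --q--> {s0,s1,s2}  [seen]
{s0,s1,s2,s3} --p--> {s0,s1,s2,s3}  [seen]
{s0,s1,s2,s3} --q--> {s0,s1,s2,s3}  [seen]
Reachable DFA states: {s0}, {s0,s1,s2}, {s0,s1,s2,s3}.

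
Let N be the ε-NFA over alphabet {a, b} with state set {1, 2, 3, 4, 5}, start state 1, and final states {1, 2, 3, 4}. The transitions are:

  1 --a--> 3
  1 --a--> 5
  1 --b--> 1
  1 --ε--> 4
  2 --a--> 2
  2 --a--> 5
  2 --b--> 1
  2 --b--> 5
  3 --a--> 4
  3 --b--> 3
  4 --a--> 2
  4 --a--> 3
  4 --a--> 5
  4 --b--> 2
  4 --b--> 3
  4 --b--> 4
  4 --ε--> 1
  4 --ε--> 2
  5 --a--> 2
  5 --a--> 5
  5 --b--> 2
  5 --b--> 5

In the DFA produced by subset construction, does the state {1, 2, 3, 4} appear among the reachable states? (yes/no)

no

Start state of the DFA: {1, 2, 4} (ε-closure of the NFA start).
{1, 2, 4} --a--> {2, 3, 5}  [new]
{1, 2, 4} --b--> {1, 2, 3, 4, 5}  [new]
{2, 3, 5} --a--> {1, 2, 4, 5}  [new]
{2, 3, 5} --b--> {1, 2, 3, 4, 5}  [seen]
{1, 2, 3, 4, 5} --a--> {1, 2, 3, 4, 5}  [seen]
{1, 2, 3, 4, 5} --b--> {1, 2, 3, 4, 5}  [seen]
{1, 2, 4, 5} --a--> {2, 3, 5}  [seen]
{1, 2, 4, 5} --b--> {1, 2, 3, 4, 5}  [seen]
Reachable DFA states: {1, 2, 4}, {2, 3, 5}, {1, 2, 3, 4, 5}, {1, 2, 4, 5}.
{1, 2, 3, 4} is not among them.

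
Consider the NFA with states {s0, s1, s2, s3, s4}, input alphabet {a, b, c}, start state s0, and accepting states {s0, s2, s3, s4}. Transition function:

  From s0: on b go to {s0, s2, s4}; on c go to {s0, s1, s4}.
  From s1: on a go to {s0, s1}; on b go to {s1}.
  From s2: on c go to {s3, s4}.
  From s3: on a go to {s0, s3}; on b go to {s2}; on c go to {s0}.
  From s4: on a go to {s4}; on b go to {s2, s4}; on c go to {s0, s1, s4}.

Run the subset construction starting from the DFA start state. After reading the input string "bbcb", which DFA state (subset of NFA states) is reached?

Start: {s0}.
δ(s0,b) = {s0, s2, s4}.
Union: {s0, s2, s4}.
After b: {s0, s2, s4}.
δ(s0,b) = {s0, s2, s4}; δ(s2,b) = ∅; δ(s4,b) = {s2, s4}.
Union: {s0, s2, s4}.
After b: {s0, s2, s4}.
δ(s0,c) = {s0, s1, s4}; δ(s2,c) = {s3, s4}; δ(s4,c) = {s0, s1, s4}.
Union: {s0, s1, s3, s4}.
After c: {s0, s1, s3, s4}.
δ(s0,b) = {s0, s2, s4}; δ(s1,b) = {s1}; δ(s3,b) = {s2}; δ(s4,b) = {s2, s4}.
Union: {s0, s1, s2, s4}.
After b: {s0, s1, s2, s4}.

{s0, s1, s2, s4}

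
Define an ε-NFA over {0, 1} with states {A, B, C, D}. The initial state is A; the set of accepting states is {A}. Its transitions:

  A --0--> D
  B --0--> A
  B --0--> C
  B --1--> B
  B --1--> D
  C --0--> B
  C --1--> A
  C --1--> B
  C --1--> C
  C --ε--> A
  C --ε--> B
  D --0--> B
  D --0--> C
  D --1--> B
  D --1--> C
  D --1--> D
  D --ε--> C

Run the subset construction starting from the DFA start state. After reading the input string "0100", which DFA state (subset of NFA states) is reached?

Start: {A}.
δ(A,0) = {D}.
Union: {D}.
ε-closure gives {A, B, C, D}.
After 0: {A, B, C, D}.
δ(A,1) = ∅; δ(B,1) = {B, D}; δ(C,1) = {A, B, C}; δ(D,1) = {B, C, D}.
Union: {A, B, C, D}.
After 1: {A, B, C, D}.
δ(A,0) = {D}; δ(B,0) = {A, C}; δ(C,0) = {B}; δ(D,0) = {B, C}.
Union: {A, B, C, D}.
After 0: {A, B, C, D}.
δ(A,0) = {D}; δ(B,0) = {A, C}; δ(C,0) = {B}; δ(D,0) = {B, C}.
Union: {A, B, C, D}.
After 0: {A, B, C, D}.

{A, B, C, D}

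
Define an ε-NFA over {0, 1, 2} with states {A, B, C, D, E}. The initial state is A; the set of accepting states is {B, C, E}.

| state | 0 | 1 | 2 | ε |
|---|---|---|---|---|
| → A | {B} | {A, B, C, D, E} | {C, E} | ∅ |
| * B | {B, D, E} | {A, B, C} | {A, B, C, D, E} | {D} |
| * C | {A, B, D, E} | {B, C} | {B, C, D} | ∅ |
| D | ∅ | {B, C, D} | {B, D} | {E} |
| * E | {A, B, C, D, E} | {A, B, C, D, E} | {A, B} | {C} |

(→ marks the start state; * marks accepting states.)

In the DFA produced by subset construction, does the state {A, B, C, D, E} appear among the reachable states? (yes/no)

Start state of the DFA: {A} (ε-closure of the NFA start).
{A} --0--> {B, C, D, E}  [new]
{A} --1--> {A, B, C, D, E}  [new]
{A} --2--> {C, E}  [new]
{B, C, D, E} --0--> {A, B, C, D, E}  [seen]
{B, C, D, E} --1--> {A, B, C, D, E}  [seen]
{B, C, D, E} --2--> {A, B, C, D, E}  [seen]
{A, B, C, D, E} --0--> {A, B, C, D, E}  [seen]
{A, B, C, D, E} --1--> {A, B, C, D, E}  [seen]
{A, B, C, D, E} --2--> {A, B, C, D, E}  [seen]
{C, E} --0--> {A, B, C, D, E}  [seen]
{C, E} --1--> {A, B, C, D, E}  [seen]
{C, E} --2--> {A, B, C, D, E}  [seen]
Reachable DFA states: {A}, {B, C, D, E}, {A, B, C, D, E}, {C, E}.
{A, B, C, D, E} is among them.

yes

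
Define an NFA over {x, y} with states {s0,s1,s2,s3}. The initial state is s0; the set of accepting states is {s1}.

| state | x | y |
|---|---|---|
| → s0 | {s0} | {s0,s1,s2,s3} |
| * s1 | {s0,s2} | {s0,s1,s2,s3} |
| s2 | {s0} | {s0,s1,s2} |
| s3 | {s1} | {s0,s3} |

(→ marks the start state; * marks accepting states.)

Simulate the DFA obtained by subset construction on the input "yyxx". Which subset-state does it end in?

Start: {s0}.
δ(s0,y) = {s0,s1,s2,s3}.
Union: {s0,s1,s2,s3}.
After y: {s0,s1,s2,s3}.
δ(s0,y) = {s0,s1,s2,s3}; δ(s1,y) = {s0,s1,s2,s3}; δ(s2,y) = {s0,s1,s2}; δ(s3,y) = {s0,s3}.
Union: {s0,s1,s2,s3}.
After y: {s0,s1,s2,s3}.
δ(s0,x) = {s0}; δ(s1,x) = {s0,s2}; δ(s2,x) = {s0}; δ(s3,x) = {s1}.
Union: {s0,s1,s2}.
After x: {s0,s1,s2}.
δ(s0,x) = {s0}; δ(s1,x) = {s0,s2}; δ(s2,x) = {s0}.
Union: {s0,s2}.
After x: {s0,s2}.

{s0,s2}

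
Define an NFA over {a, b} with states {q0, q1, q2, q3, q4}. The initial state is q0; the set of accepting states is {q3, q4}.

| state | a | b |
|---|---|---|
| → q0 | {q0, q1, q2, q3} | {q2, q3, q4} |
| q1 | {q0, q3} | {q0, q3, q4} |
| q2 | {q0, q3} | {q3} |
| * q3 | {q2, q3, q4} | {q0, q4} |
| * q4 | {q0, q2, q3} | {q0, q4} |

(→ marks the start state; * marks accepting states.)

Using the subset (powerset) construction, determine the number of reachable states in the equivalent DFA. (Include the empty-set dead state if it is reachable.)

Start state of the DFA: {q0}.
{q0} --a--> {q0, q1, q2, q3}  [new]
{q0} --b--> {q2, q3, q4}  [new]
{q0, q1, q2, q3} --a--> {q0, q1, q2, q3, q4}  [new]
{q0, q1, q2, q3} --b--> {q0, q2, q3, q4}  [new]
{q2, q3, q4} --a--> {q0, q2, q3, q4}  [seen]
{q2, q3, q4} --b--> {q0, q3, q4}  [new]
{q0, q1, q2, q3, q4} --a--> {q0, q1, q2, q3, q4}  [seen]
{q0, q1, q2, q3, q4} --b--> {q0, q2, q3, q4}  [seen]
{q0, q2, q3, q4} --a--> {q0, q1, q2, q3, q4}  [seen]
{q0, q2, q3, q4} --b--> {q0, q2, q3, q4}  [seen]
{q0, q3, q4} --a--> {q0, q1, q2, q3, q4}  [seen]
{q0, q3, q4} --b--> {q0, q2, q3, q4}  [seen]
Reachable DFA states: {q0}, {q0, q1, q2, q3}, {q2, q3, q4}, {q0, q1, q2, q3, q4}, {q0, q2, q3, q4}, {q0, q3, q4}.

6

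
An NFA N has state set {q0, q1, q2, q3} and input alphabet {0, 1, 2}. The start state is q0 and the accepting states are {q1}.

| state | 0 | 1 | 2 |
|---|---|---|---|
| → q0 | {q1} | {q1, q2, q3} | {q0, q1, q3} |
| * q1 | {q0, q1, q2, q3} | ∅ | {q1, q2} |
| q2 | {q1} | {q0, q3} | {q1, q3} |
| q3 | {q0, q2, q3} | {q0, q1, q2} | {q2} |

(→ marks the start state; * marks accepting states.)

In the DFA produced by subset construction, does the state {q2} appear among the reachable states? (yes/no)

no

Start state of the DFA: {q0}.
{q0} --0--> {q1}  [new]
{q0} --1--> {q1, q2, q3}  [new]
{q0} --2--> {q0, q1, q3}  [new]
{q1} --0--> {q0, q1, q2, q3}  [new]
{q1} --1--> ∅  [new]
{q1} --2--> {q1, q2}  [new]
{q1, q2, q3} --0--> {q0, q1, q2, q3}  [seen]
{q1, q2, q3} --1--> {q0, q1, q2, q3}  [seen]
{q1, q2, q3} --2--> {q1, q2, q3}  [seen]
{q0, q1, q3} --0--> {q0, q1, q2, q3}  [seen]
{q0, q1, q3} --1--> {q0, q1, q2, q3}  [seen]
{q0, q1, q3} --2--> {q0, q1, q2, q3}  [seen]
{q0, q1, q2, q3} --0--> {q0, q1, q2, q3}  [seen]
{q0, q1, q2, q3} --1--> {q0, q1, q2, q3}  [seen]
{q0, q1, q2, q3} --2--> {q0, q1, q2, q3}  [seen]
∅ --0--> ∅  [seen]
∅ --1--> ∅  [seen]
∅ --2--> ∅  [seen]
{q1, q2} --0--> {q0, q1, q2, q3}  [seen]
{q1, q2} --1--> {q0, q3}  [new]
{q1, q2} --2--> {q1, q2, q3}  [seen]
{q0, q3} --0--> {q0, q1, q2, q3}  [seen]
{q0, q3} --1--> {q0, q1, q2, q3}  [seen]
{q0, q3} --2--> {q0, q1, q2, q3}  [seen]
Reachable DFA states: {q0}, {q1}, {q1, q2, q3}, {q0, q1, q3}, {q0, q1, q2, q3}, ∅, {q1, q2}, {q0, q3}.
{q2} is not among them.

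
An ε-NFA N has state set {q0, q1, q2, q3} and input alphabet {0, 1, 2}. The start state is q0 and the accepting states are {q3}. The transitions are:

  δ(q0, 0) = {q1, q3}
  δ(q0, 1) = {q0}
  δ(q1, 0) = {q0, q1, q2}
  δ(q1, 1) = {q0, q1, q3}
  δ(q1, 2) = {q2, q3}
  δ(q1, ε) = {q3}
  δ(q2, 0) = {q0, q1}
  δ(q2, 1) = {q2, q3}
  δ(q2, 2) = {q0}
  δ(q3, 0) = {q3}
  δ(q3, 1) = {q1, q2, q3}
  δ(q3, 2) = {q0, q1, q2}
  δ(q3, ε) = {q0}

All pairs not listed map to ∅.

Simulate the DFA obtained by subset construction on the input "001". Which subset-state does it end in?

{q0, q1, q2, q3}

Start: {q0}.
δ(q0,0) = {q1, q3}.
Union: {q1, q3}.
ε-closure gives {q0, q1, q3}.
After 0: {q0, q1, q3}.
δ(q0,0) = {q1, q3}; δ(q1,0) = {q0, q1, q2}; δ(q3,0) = {q3}.
Union: {q0, q1, q2, q3}.
After 0: {q0, q1, q2, q3}.
δ(q0,1) = {q0}; δ(q1,1) = {q0, q1, q3}; δ(q2,1) = {q2, q3}; δ(q3,1) = {q1, q2, q3}.
Union: {q0, q1, q2, q3}.
After 1: {q0, q1, q2, q3}.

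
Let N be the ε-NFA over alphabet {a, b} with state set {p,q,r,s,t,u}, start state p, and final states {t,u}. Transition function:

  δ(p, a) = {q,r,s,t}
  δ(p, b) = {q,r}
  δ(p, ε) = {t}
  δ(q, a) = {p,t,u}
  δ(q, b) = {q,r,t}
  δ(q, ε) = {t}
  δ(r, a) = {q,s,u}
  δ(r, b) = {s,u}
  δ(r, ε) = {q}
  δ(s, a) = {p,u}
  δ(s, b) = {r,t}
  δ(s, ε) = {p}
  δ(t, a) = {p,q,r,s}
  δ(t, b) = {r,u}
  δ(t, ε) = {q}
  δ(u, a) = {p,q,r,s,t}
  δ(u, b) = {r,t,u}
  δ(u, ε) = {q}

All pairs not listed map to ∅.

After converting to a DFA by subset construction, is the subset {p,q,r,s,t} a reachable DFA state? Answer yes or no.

no

Start state of the DFA: {p,q,t} (ε-closure of the NFA start).
{p,q,t} --a--> {p,q,r,s,t,u}  [new]
{p,q,t} --b--> {q,r,t,u}  [new]
{p,q,r,s,t,u} --a--> {p,q,r,s,t,u}  [seen]
{p,q,r,s,t,u} --b--> {p,q,r,s,t,u}  [seen]
{q,r,t,u} --a--> {p,q,r,s,t,u}  [seen]
{q,r,t,u} --b--> {p,q,r,s,t,u}  [seen]
Reachable DFA states: {p,q,t}, {p,q,r,s,t,u}, {q,r,t,u}.
{p,q,r,s,t} is not among them.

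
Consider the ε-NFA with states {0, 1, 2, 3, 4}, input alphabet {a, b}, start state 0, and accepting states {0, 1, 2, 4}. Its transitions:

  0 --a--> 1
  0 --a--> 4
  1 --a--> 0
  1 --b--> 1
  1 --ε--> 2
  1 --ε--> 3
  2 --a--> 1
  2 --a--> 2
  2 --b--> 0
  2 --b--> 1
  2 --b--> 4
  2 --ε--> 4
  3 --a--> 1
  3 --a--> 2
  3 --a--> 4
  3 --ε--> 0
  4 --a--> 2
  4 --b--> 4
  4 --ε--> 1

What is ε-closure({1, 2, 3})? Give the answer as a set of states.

{0, 1, 2, 3, 4}

Begin with {1, 2, 3}.
2 →ε {4}; add 4.
3 →ε {0}; add 0.
ε-closure = {0, 1, 2, 3, 4}.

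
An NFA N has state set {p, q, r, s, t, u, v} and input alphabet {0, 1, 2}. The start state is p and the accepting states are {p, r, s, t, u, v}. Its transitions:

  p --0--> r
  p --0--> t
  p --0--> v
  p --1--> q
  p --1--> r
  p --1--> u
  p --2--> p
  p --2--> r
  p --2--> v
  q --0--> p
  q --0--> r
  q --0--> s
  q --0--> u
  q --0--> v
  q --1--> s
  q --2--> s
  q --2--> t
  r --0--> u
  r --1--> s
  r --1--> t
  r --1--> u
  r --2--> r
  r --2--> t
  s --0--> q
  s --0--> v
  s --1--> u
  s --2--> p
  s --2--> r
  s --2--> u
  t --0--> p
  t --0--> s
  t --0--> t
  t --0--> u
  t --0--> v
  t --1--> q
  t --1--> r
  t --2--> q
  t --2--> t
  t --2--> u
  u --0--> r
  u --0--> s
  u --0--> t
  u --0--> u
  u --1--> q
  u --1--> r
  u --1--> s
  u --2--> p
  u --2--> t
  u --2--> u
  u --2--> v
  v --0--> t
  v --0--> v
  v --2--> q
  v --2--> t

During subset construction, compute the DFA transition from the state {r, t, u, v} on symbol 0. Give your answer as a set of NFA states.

{p, r, s, t, u, v}

δ(r,0) = {u}; δ(t,0) = {p, s, t, u, v}; δ(u,0) = {r, s, t, u}; δ(v,0) = {t, v}.
Union: {p, r, s, t, u, v}.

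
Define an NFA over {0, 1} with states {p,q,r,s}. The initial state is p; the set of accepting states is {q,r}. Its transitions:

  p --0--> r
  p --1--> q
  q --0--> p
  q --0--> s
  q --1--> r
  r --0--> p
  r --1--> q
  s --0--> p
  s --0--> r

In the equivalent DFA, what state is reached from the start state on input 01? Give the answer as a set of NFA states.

Start: {p}.
δ(p,0) = {r}.
Union: {r}.
After 0: {r}.
δ(r,1) = {q}.
Union: {q}.
After 1: {q}.

{q}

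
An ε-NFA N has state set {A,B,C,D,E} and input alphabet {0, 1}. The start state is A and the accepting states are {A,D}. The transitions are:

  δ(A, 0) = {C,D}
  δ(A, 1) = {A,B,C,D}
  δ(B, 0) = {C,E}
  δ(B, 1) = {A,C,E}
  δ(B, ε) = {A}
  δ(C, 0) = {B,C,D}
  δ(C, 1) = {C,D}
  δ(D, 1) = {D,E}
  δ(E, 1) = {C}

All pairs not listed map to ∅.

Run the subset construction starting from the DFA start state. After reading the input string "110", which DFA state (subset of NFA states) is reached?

Start: {A}.
δ(A,1) = {A,B,C,D}.
Union: {A,B,C,D}.
After 1: {A,B,C,D}.
δ(A,1) = {A,B,C,D}; δ(B,1) = {A,C,E}; δ(C,1) = {C,D}; δ(D,1) = {D,E}.
Union: {A,B,C,D,E}.
After 1: {A,B,C,D,E}.
δ(A,0) = {C,D}; δ(B,0) = {C,E}; δ(C,0) = {B,C,D}; δ(D,0) = ∅; δ(E,0) = ∅.
Union: {B,C,D,E}.
ε-closure gives {A,B,C,D,E}.
After 0: {A,B,C,D,E}.

{A,B,C,D,E}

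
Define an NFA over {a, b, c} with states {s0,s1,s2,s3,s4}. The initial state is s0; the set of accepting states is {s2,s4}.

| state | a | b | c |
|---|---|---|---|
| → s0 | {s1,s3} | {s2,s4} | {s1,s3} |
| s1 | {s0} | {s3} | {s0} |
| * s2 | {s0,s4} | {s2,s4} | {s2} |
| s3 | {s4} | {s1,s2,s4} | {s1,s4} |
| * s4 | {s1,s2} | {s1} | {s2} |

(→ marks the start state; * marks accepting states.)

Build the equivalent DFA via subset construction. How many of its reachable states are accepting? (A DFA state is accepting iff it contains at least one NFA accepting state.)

12

Start state of the DFA: {s0}.
{s0} --a--> {s1,s3}  [new]
{s0} --b--> {s2,s4}  [new]
{s0} --c--> {s1,s3}  [seen]
{s1,s3} --a--> {s0,s4}  [new]
{s1,s3} --b--> {s1,s2,s3,s4}  [new]
{s1,s3} --c--> {s0,s1,s4}  [new]
{s2,s4} --a--> {s0,s1,s2,s4}  [new]
{s2,s4} --b--> {s1,s2,s4}  [new]
{s2,s4} --c--> {s2}  [new]
{s0,s4} --a--> {s1,s2,s3}  [new]
{s0,s4} --b--> {s1,s2,s4}  [seen]
{s0,s4} --c--> {s1,s2,s3}  [seen]
{s1,s2,s3,s4} --a--> {s0,s1,s2,s4}  [seen]
{s1,s2,s3,s4} --b--> {s1,s2,s3,s4}  [seen]
{s1,s2,s3,s4} --c--> {s0,s1,s2,s4}  [seen]
{s0,s1,s4} --a--> {s0,s1,s2,s3}  [new]
{s0,s1,s4} --b--> {s1,s2,s3,s4}  [seen]
{s0,s1,s4} --c--> {s0,s1,s2,s3}  [seen]
{s0,s1,s2,s4} --a--> {s0,s1,s2,s3,s4}  [new]
{s0,s1,s2,s4} --b--> {s1,s2,s3,s4}  [seen]
{s0,s1,s2,s4} --c--> {s0,s1,s2,s3}  [seen]
{s1,s2,s4} --a--> {s0,s1,s2,s4}  [seen]
{s1,s2,s4} --b--> {s1,s2,s3,s4}  [seen]
{s1,s2,s4} --c--> {s0,s2}  [new]
{s2} --a--> {s0,s4}  [seen]
{s2} --b--> {s2,s4}  [seen]
{s2} --c--> {s2}  [seen]
{s1,s2,s3} --a--> {s0,s4}  [seen]
{s1,s2,s3} --b--> {s1,s2,s3,s4}  [seen]
{s1,s2,s3} --c--> {s0,s1,s2,s4}  [seen]
{s0,s1,s2,s3} --a--> {s0,s1,s3,s4}  [new]
{s0,s1,s2,s3} --b--> {s1,s2,s3,s4}  [seen]
{s0,s1,s2,s3} --c--> {s0,s1,s2,s3,s4}  [seen]
{s0,s1,s2,s3,s4} --a--> {s0,s1,s2,s3,s4}  [seen]
{s0,s1,s2,s3,s4} --b--> {s1,s2,s3,s4}  [seen]
{s0,s1,s2,s3,s4} --c--> {s0,s1,s2,s3,s4}  [seen]
{s0,s2} --a--> {s0,s1,s3,s4}  [seen]
{s0,s2} --b--> {s2,s4}  [seen]
{s0,s2} --c--> {s1,s2,s3}  [seen]
{s0,s1,s3,s4} --a--> {s0,s1,s2,s3,s4}  [seen]
{s0,s1,s3,s4} --b--> {s1,s2,s3,s4}  [seen]
{s0,s1,s3,s4} --c--> {s0,s1,s2,s3,s4}  [seen]
Reachable DFA states: {s0}, {s1,s3}, {s2,s4}, {s0,s4}, {s1,s2,s3,s4}, {s0,s1,s4}, {s0,s1,s2,s4}, {s1,s2,s4}, {s2}, {s1,s2,s3}, {s0,s1,s2,s3}, {s0,s1,s2,s3,s4}, {s0,s2}, {s0,s1,s3,s4}.
Accepting DFA states (contain an NFA accepting state): {s2,s4}, {s0,s4}, {s1,s2,s3,s4}, {s0,s1,s4}, {s0,s1,s2,s4}, {s1,s2,s4}, {s2}, {s1,s2,s3}, {s0,s1,s2,s3}, {s0,s1,s2,s3,s4}, {s0,s2}, {s0,s1,s3,s4}.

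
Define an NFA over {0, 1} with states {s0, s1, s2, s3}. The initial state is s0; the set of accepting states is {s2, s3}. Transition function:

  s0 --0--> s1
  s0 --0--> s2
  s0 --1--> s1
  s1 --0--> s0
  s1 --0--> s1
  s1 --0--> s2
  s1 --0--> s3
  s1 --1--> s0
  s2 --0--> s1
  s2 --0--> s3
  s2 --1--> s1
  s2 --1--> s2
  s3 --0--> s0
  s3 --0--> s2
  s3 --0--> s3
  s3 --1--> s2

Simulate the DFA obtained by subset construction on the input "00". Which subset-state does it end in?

Start: {s0}.
δ(s0,0) = {s1, s2}.
Union: {s1, s2}.
After 0: {s1, s2}.
δ(s1,0) = {s0, s1, s2, s3}; δ(s2,0) = {s1, s3}.
Union: {s0, s1, s2, s3}.
After 0: {s0, s1, s2, s3}.

{s0, s1, s2, s3}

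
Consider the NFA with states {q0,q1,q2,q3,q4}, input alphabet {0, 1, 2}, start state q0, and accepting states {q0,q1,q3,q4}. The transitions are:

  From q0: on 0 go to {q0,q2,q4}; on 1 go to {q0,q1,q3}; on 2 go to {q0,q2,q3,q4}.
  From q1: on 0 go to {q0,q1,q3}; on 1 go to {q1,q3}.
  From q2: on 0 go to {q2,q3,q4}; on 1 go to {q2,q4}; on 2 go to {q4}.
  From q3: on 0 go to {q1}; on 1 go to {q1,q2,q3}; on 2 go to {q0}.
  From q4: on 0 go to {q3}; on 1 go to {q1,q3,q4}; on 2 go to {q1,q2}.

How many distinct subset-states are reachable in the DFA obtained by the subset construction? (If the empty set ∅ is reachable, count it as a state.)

Start state of the DFA: {q0}.
{q0} --0--> {q0,q2,q4}  [new]
{q0} --1--> {q0,q1,q3}  [new]
{q0} --2--> {q0,q2,q3,q4}  [new]
{q0,q2,q4} --0--> {q0,q2,q3,q4}  [seen]
{q0,q2,q4} --1--> {q0,q1,q2,q3,q4}  [new]
{q0,q2,q4} --2--> {q0,q1,q2,q3,q4}  [seen]
{q0,q1,q3} --0--> {q0,q1,q2,q3,q4}  [seen]
{q0,q1,q3} --1--> {q0,q1,q2,q3}  [new]
{q0,q1,q3} --2--> {q0,q2,q3,q4}  [seen]
{q0,q2,q3,q4} --0--> {q0,q1,q2,q3,q4}  [seen]
{q0,q2,q3,q4} --1--> {q0,q1,q2,q3,q4}  [seen]
{q0,q2,q3,q4} --2--> {q0,q1,q2,q3,q4}  [seen]
{q0,q1,q2,q3,q4} --0--> {q0,q1,q2,q3,q4}  [seen]
{q0,q1,q2,q3,q4} --1--> {q0,q1,q2,q3,q4}  [seen]
{q0,q1,q2,q3,q4} --2--> {q0,q1,q2,q3,q4}  [seen]
{q0,q1,q2,q3} --0--> {q0,q1,q2,q3,q4}  [seen]
{q0,q1,q2,q3} --1--> {q0,q1,q2,q3,q4}  [seen]
{q0,q1,q2,q3} --2--> {q0,q2,q3,q4}  [seen]
Reachable DFA states: {q0}, {q0,q2,q4}, {q0,q1,q3}, {q0,q2,q3,q4}, {q0,q1,q2,q3,q4}, {q0,q1,q2,q3}.

6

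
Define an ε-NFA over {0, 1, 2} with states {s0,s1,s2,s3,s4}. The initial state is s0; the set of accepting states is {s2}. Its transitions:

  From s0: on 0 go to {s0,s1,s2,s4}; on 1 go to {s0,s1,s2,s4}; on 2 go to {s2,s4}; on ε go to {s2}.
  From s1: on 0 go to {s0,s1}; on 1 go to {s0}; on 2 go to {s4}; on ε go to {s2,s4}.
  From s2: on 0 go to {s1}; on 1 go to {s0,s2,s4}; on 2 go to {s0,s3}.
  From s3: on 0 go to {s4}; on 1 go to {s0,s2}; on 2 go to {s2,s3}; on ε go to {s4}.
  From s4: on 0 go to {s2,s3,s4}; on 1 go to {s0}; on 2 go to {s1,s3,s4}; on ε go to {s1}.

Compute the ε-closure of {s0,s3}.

{s0,s1,s2,s3,s4}

Begin with {s0,s3}.
s0 →ε {s2}; add s2.
s3 →ε {s4}; add s4.
s4 →ε {s1}; add s1.
ε-closure = {s0,s1,s2,s3,s4}.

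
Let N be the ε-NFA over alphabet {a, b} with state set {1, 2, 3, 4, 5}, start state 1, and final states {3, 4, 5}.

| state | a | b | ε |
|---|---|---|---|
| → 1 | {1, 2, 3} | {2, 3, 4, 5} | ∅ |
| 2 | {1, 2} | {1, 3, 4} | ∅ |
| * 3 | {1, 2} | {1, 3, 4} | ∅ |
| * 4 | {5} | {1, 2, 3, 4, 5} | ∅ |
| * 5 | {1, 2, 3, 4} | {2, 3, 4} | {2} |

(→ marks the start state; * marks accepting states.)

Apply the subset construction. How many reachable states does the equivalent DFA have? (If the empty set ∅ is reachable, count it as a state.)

4

Start state of the DFA: {1} (ε-closure of the NFA start).
{1} --a--> {1, 2, 3}  [new]
{1} --b--> {2, 3, 4, 5}  [new]
{1, 2, 3} --a--> {1, 2, 3}  [seen]
{1, 2, 3} --b--> {1, 2, 3, 4, 5}  [new]
{2, 3, 4, 5} --a--> {1, 2, 3, 4, 5}  [seen]
{2, 3, 4, 5} --b--> {1, 2, 3, 4, 5}  [seen]
{1, 2, 3, 4, 5} --a--> {1, 2, 3, 4, 5}  [seen]
{1, 2, 3, 4, 5} --b--> {1, 2, 3, 4, 5}  [seen]
Reachable DFA states: {1}, {1, 2, 3}, {2, 3, 4, 5}, {1, 2, 3, 4, 5}.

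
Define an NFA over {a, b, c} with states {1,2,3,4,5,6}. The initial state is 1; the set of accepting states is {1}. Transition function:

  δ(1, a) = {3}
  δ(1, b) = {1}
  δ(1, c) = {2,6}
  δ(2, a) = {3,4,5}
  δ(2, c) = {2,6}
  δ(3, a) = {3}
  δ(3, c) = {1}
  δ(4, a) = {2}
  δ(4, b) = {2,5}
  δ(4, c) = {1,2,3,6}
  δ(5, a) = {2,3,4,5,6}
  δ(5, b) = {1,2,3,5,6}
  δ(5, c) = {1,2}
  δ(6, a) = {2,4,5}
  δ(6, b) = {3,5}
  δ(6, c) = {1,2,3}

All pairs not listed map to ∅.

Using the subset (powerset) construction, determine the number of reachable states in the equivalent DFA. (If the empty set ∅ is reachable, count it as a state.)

13

Start state of the DFA: {1}.
{1} --a--> {3}  [new]
{1} --b--> {1}  [seen]
{1} --c--> {2,6}  [new]
{3} --a--> {3}  [seen]
{3} --b--> ∅  [new]
{3} --c--> {1}  [seen]
{2,6} --a--> {2,3,4,5}  [new]
{2,6} --b--> {3,5}  [new]
{2,6} --c--> {1,2,3,6}  [new]
∅ --a--> ∅  [seen]
∅ --b--> ∅  [seen]
∅ --c--> ∅  [seen]
{2,3,4,5} --a--> {2,3,4,5,6}  [new]
{2,3,4,5} --b--> {1,2,3,5,6}  [new]
{2,3,4,5} --c--> {1,2,3,6}  [seen]
{3,5} --a--> {2,3,4,5,6}  [seen]
{3,5} --b--> {1,2,3,5,6}  [seen]
{3,5} --c--> {1,2}  [new]
{1,2,3,6} --a--> {2,3,4,5}  [seen]
{1,2,3,6} --b--> {1,3,5}  [new]
{1,2,3,6} --c--> {1,2,3,6}  [seen]
{2,3,4,5,6} --a--> {2,3,4,5,6}  [seen]
{2,3,4,5,6} --b--> {1,2,3,5,6}  [seen]
{2,3,4,5,6} --c--> {1,2,3,6}  [seen]
{1,2,3,5,6} --a--> {2,3,4,5,6}  [seen]
{1,2,3,5,6} --b--> {1,2,3,5,6}  [seen]
{1,2,3,5,6} --c--> {1,2,3,6}  [seen]
{1,2} --a--> {3,4,5}  [new]
{1,2} --b--> {1}  [seen]
{1,2} --c--> {2,6}  [seen]
{1,3,5} --a--> {2,3,4,5,6}  [seen]
{1,3,5} --b--> {1,2,3,5,6}  [seen]
{1,3,5} --c--> {1,2,6}  [new]
{3,4,5} --a--> {2,3,4,5,6}  [seen]
{3,4,5} --b--> {1,2,3,5,6}  [seen]
{3,4,5} --c--> {1,2,3,6}  [seen]
{1,2,6} --a--> {2,3,4,5}  [seen]
{1,2,6} --b--> {1,3,5}  [seen]
{1,2,6} --c--> {1,2,3,6}  [seen]
Reachable DFA states: {1}, {3}, {2,6}, ∅, {2,3,4,5}, {3,5}, {1,2,3,6}, {2,3,4,5,6}, {1,2,3,5,6}, {1,2}, {1,3,5}, {3,4,5}, {1,2,6}.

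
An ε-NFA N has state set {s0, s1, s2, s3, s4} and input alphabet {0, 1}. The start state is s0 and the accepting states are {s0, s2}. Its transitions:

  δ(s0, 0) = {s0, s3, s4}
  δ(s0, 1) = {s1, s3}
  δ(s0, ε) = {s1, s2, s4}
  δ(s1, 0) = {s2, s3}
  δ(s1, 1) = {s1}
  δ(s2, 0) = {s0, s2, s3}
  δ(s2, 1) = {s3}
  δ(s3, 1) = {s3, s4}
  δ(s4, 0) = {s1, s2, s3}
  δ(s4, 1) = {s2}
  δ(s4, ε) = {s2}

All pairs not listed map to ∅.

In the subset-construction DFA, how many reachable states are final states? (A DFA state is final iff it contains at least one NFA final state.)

Start state of the DFA: {s0, s1, s2, s4} (ε-closure of the NFA start).
{s0, s1, s2, s4} --0--> {s0, s1, s2, s3, s4}  [new]
{s0, s1, s2, s4} --1--> {s1, s2, s3}  [new]
{s0, s1, s2, s3, s4} --0--> {s0, s1, s2, s3, s4}  [seen]
{s0, s1, s2, s3, s4} --1--> {s1, s2, s3, s4}  [new]
{s1, s2, s3} --0--> {s0, s1, s2, s3, s4}  [seen]
{s1, s2, s3} --1--> {s1, s2, s3, s4}  [seen]
{s1, s2, s3, s4} --0--> {s0, s1, s2, s3, s4}  [seen]
{s1, s2, s3, s4} --1--> {s1, s2, s3, s4}  [seen]
Reachable DFA states: {s0, s1, s2, s4}, {s0, s1, s2, s3, s4}, {s1, s2, s3}, {s1, s2, s3, s4}.
Accepting DFA states (contain an NFA accepting state): {s0, s1, s2, s4}, {s0, s1, s2, s3, s4}, {s1, s2, s3}, {s1, s2, s3, s4}.

4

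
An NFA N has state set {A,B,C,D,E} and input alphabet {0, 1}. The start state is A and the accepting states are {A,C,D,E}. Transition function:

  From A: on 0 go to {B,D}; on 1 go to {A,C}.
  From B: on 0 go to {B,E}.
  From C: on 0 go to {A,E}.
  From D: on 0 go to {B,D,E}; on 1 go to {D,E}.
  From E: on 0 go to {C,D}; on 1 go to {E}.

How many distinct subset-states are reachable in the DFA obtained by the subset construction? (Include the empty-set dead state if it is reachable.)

Start state of the DFA: {A}.
{A} --0--> {B,D}  [new]
{A} --1--> {A,C}  [new]
{B,D} --0--> {B,D,E}  [new]
{B,D} --1--> {D,E}  [new]
{A,C} --0--> {A,B,D,E}  [new]
{A,C} --1--> {A,C}  [seen]
{B,D,E} --0--> {B,C,D,E}  [new]
{B,D,E} --1--> {D,E}  [seen]
{D,E} --0--> {B,C,D,E}  [seen]
{D,E} --1--> {D,E}  [seen]
{A,B,D,E} --0--> {B,C,D,E}  [seen]
{A,B,D,E} --1--> {A,C,D,E}  [new]
{B,C,D,E} --0--> {A,B,C,D,E}  [new]
{B,C,D,E} --1--> {D,E}  [seen]
{A,C,D,E} --0--> {A,B,C,D,E}  [seen]
{A,C,D,E} --1--> {A,C,D,E}  [seen]
{A,B,C,D,E} --0--> {A,B,C,D,E}  [seen]
{A,B,C,D,E} --1--> {A,C,D,E}  [seen]
Reachable DFA states: {A}, {B,D}, {A,C}, {B,D,E}, {D,E}, {A,B,D,E}, {B,C,D,E}, {A,C,D,E}, {A,B,C,D,E}.

9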